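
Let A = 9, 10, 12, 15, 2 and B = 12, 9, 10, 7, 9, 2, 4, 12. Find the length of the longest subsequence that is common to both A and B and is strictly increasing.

3

A longest common strictly increasing subsequence is 9, 10, 12 (length 3); it appears in order in both A and B, and no longer such subsequence exists.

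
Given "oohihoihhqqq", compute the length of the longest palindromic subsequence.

One longest palindromic subsequence is hhihh (positions 3,5,7,8,9); it reads the same forward and backward, and the interval DP gives dp[1][12] = 5.

5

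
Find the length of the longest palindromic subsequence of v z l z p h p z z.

7

Using dp[i][j] = 2 + dp[i+1][j−1] if the ends match, else max(dp[i+1][j], dp[i][j−1]):
dp[1][9] = 7. A witness is zzphpzz at positions 2,4,5,6,7,8,9.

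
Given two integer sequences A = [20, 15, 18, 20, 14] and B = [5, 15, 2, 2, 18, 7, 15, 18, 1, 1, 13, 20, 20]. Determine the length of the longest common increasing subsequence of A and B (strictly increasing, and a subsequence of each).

A longest common strictly increasing subsequence is 15, 18, 20 (length 3); it appears in order in both A and B, and no longer such subsequence exists.

3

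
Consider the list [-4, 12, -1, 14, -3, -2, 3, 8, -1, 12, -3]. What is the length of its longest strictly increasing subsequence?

6

Scanning left to right, the best length ending at each element is: -4→1, 12→2, -1→2, 14→3, -3→2, -2→3, 3→4, 8→5, -1→4, 12→6, -3→2.
So the longest increasing subsequence has length 6, e.g. -4, -3, -2, 3, 8, 12.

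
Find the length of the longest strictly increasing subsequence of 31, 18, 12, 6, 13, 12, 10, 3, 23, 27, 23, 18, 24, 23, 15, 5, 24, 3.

Let dp[i] be the longest increasing subsequence ending at position i. Then dp = [1, 1, 1, 1, 2, 2, 2, 1, 3, 4, 3, 3, 4, 4, 3, 2, 5, 1].
The maximum is 5; one witness is 12, 13, 18, 23, 24 at positions 3,5,12,14,17.

5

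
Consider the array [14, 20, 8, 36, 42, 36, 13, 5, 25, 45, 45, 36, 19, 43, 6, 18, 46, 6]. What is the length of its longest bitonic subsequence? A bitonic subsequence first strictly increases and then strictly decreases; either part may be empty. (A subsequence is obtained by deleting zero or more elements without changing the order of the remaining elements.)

9

Let inc[i] be the LIS ending at i and dec[i] the longest strictly decreasing subsequence starting at i. inc = [1, 2, 1, 3, 4, 3, 2, 1, 3, 5, 5, 4, 3, 5, 2, 3, 6, 2], dec = [3, 4, 2, 5, 6, 5, 2, 1, 4, 5, 5, 4, 3, 3, 1, 2, 2, 1].
max_i inc[i]+dec[i]−1 = 9, with one witness 14, 20, 36, 42, 36, 25, 19, 18, 6.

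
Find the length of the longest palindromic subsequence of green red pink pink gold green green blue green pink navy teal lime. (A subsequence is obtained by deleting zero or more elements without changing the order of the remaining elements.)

One longest palindromic subsequence is pink green blue green pink (positions 4,6,8,9,10); it reads the same forward and backward, and the interval DP gives dp[1][13] = 5.

5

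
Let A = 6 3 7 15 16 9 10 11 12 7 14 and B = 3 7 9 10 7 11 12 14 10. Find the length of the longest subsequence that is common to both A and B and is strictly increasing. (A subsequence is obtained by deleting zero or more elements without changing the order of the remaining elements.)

7

A longest common strictly increasing subsequence is 3, 7, 9, 10, 11, 12, 14 (length 7); it appears in order in both A and B, and no longer such subsequence exists.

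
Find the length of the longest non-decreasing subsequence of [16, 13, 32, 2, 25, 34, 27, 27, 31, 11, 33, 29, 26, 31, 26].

Let dp[i] be the longest non-decreasing subsequence ending at position i. Then dp = [1, 1, 2, 1, 2, 3, 3, 4, 5, 2, 6, 5, 3, 6, 4].
The maximum is 6; one witness is 16, 25, 27, 27, 31, 33 at positions 1,5,7,8,9,11.

6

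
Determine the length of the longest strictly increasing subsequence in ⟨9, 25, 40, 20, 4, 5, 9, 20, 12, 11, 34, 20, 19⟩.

One longest increasing subsequence is 4, 5, 9, 20, 34 (positions 5,6,7,8,11), of length 5; no longer one exists.

5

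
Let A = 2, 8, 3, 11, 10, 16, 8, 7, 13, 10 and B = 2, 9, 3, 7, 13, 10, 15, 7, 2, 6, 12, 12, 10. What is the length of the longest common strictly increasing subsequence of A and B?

4

A longest common strictly increasing subsequence is 2, 3, 7, 13 (length 4); it appears in order in both A and B, and no longer such subsequence exists.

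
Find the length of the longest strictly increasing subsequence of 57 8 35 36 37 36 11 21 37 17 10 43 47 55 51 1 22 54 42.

8

Let dp[i] be the longest increasing subsequence ending at position i. Then dp = [1, 1, 2, 3, 4, 3, 2, 3, 4, 3, 2, 5, 6, 7, 7, 1, 4, 8, 5].
The maximum is 8; one witness is 8, 35, 36, 37, 43, 47, 51, 54 at positions 2,3,4,5,12,13,15,18.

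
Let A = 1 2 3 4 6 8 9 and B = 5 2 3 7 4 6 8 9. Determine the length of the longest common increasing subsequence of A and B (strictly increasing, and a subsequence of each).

A longest common strictly increasing subsequence is 2, 3, 4, 6, 8, 9 (length 6); it appears in order in both A and B, and no longer such subsequence exists.

6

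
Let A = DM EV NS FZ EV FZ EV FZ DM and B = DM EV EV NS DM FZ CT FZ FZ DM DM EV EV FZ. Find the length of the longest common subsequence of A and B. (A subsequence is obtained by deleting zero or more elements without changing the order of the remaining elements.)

7

A longest common subsequence is DM, EV, NS, FZ, EV, EV, FZ (length 7); the LCS DP confirms no longer common subsequence exists.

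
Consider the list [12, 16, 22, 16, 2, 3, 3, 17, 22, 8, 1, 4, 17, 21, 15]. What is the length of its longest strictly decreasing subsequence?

One longest decreasing subsequence is 22, 16, 2, 1 (positions 3,4,5,11), of length 4; no longer one exists.

4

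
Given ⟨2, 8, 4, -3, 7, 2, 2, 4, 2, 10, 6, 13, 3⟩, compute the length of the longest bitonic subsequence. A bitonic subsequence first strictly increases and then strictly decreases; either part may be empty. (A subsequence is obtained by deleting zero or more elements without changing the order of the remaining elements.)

6

One longest bitonic subsequence is 2, 4, 7, 10, 6, 3 (positions 1,3,5,10,11,13): it rises to 10 then falls. Length 6 is optimal.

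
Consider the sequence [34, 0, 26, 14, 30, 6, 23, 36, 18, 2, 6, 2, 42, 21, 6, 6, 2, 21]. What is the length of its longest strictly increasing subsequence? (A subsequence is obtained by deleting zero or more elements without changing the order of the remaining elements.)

One longest increasing subsequence is 0, 26, 30, 36, 42 (positions 2,3,5,8,13), of length 5; no longer one exists.

5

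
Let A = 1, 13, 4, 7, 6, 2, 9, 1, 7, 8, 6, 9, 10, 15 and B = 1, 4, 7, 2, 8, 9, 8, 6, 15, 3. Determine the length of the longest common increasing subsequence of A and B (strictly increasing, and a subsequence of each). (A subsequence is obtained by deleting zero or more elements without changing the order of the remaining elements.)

A longest common strictly increasing subsequence is 1, 4, 7, 8, 9, 15 (length 6); it appears in order in both A and B, and no longer such subsequence exists.

6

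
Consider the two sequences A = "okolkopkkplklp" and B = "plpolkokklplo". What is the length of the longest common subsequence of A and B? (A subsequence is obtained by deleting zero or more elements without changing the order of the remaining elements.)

Backtracking the LCS table gives one alignment: o (A3,B4) → l (A4,B5) → k (A5,B6) → o (A6,B7) → k (A8,B8) → k (A9,B9) → p (A10,B11) → l (A11,B12).
So the longest common subsequence has length 8.

8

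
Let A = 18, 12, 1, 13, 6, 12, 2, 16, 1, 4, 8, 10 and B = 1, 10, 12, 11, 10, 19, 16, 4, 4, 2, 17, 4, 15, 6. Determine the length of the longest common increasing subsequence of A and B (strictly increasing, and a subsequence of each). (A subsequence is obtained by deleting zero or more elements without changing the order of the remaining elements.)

For each value that appears in both, track the longest common increasing run ending there.
The best achievable length is 3; one witness is 1, 12, 16 (A-positions 3,6,8, B-positions 1,3,7).

3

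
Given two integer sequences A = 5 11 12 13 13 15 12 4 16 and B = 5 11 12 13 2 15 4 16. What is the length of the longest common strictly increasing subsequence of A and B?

For each value that appears in both, track the longest common increasing run ending there.
The best achievable length is 6; one witness is 5, 11, 12, 13, 15, 16 (A-positions 1,2,3,4,6,9, B-positions 1,2,3,4,6,8).

6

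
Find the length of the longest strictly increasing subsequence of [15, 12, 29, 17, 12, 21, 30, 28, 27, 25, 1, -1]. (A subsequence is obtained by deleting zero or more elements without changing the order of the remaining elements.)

One longest increasing subsequence is 15, 17, 21, 30 (positions 1,4,6,7), of length 4; no longer one exists.

4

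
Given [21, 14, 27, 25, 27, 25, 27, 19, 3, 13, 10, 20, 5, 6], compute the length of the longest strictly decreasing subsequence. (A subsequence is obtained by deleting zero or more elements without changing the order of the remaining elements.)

One longest decreasing subsequence is 27, 25, 19, 13, 10, 5 (positions 3,4,8,10,11,13), of length 6; no longer one exists.

6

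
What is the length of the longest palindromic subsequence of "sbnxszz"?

3

Using dp[i][j] = 2 + dp[i+1][j−1] if the ends match, else max(dp[i+1][j], dp[i][j−1]):
dp[1][7] = 3. A witness is sxs at positions 1,4,5.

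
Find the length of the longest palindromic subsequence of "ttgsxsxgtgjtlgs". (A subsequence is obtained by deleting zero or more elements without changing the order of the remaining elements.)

One longest palindromic subsequence is ttgxsxgtt (positions 1,2,3,5,6,7,8,9,12); it reads the same forward and backward, and the interval DP gives dp[1][15] = 9.

9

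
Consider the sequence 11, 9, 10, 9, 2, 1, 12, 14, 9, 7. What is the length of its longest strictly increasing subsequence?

Let dp[i] be the longest increasing subsequence ending at position i. Then dp = [1, 1, 2, 1, 1, 1, 3, 4, 2, 2].
The maximum is 4; one witness is 9, 10, 12, 14 at positions 2,3,7,8.

4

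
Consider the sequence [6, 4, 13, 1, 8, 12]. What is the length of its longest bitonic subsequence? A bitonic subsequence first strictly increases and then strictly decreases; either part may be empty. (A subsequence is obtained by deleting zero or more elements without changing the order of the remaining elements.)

One longest bitonic subsequence is 6, 4, 1 (positions 1,2,4): it rises to 6 then falls. Length 3 is optimal.

3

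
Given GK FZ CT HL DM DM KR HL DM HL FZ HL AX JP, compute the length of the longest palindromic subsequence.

7

One longest palindromic subsequence is FZ HL DM HL DM HL FZ (positions 2,4,5,8,9,10,11); it reads the same forward and backward, and the interval DP gives dp[1][14] = 7.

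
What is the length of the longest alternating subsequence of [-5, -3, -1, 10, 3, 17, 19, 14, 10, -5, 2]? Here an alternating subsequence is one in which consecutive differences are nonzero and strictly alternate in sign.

A longest alternating subsequence is -5, 10, 3, 17, -5, 2 (positions 1,4,5,6,10,11); its 5 consecutive differences strictly alternate in sign, and length 6 is optimal.

6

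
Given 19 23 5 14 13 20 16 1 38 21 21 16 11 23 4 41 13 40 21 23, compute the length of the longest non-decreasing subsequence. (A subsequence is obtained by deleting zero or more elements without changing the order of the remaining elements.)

7

Let dp[i] be the longest non-decreasing subsequence ending at position i. Then dp = [1, 2, 1, 2, 2, 3, 3, 1, 4, 4, 5, 4, 2, 6, 2, 7, 3, 7, 6, 7].
The maximum is 7; one witness is 5, 14, 20, 21, 21, 23, 41 at positions 3,4,6,10,11,14,16.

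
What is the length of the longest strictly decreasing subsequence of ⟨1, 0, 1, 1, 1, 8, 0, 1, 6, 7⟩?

2

Let dp[i] be the longest decreasing subsequence ending at position i. Then dp = [1, 2, 1, 1, 1, 1, 2, 2, 2, 2].
The maximum is 2; one witness is 1, 0 at positions 1,2.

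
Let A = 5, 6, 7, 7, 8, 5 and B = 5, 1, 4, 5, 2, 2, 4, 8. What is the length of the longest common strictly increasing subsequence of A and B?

2

A longest common strictly increasing subsequence is 5, 8 (length 2); it appears in order in both A and B, and no longer such subsequence exists.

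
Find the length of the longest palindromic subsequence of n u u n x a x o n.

One longest palindromic subsequence is nxaxn (positions 1,5,6,7,9); it reads the same forward and backward, and the interval DP gives dp[1][9] = 5.

5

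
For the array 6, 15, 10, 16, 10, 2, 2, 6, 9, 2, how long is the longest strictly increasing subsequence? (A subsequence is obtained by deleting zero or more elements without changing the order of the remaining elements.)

3

Scanning left to right, the best length ending at each element is: 6→1, 15→2, 10→2, 16→3, 10→2, 2→1, 2→1, 6→2, 9→3, 2→1.
So the longest increasing subsequence has length 3, e.g. 6, 15, 16.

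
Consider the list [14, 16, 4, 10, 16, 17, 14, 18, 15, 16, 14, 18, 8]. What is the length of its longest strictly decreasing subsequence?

4

Let dp[i] be the longest decreasing subsequence ending at position i. Then dp = [1, 1, 2, 2, 1, 1, 2, 1, 2, 2, 3, 1, 4].
The maximum is 4; one witness is 16, 15, 14, 8 at positions 2,9,11,13.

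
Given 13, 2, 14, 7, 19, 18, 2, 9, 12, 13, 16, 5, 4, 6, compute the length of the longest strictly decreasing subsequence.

5

Let dp[i] be the longest decreasing subsequence ending at position i. Then dp = [1, 2, 1, 2, 1, 2, 3, 3, 3, 3, 3, 4, 5, 4].
The maximum is 5; one witness is 19, 18, 9, 5, 4 at positions 5,6,8,12,13.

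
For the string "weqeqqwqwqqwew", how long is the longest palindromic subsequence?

11

One longest palindromic subsequence is weqqwqwqqew (positions 1,2,5,6,7,8,9,10,11,13,14); it reads the same forward and backward, and the interval DP gives dp[1][14] = 11.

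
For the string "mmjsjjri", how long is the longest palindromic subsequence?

3

Using dp[i][j] = 2 + dp[i+1][j−1] if the ends match, else max(dp[i+1][j], dp[i][j−1]):
dp[1][8] = 3. A witness is jjj at positions 3,5,6.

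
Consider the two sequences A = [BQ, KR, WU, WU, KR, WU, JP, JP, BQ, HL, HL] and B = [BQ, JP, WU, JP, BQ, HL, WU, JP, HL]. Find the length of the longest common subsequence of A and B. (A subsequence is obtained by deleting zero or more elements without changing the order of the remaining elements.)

Backtracking the LCS table gives one alignment: BQ (A1,B1) → WU (A6,B3) → JP (A8,B4) → BQ (A9,B5) → HL (A10,B6) → HL (A11,B9).
So the longest common subsequence has length 6.

6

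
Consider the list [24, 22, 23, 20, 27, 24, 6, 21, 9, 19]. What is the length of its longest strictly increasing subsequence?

3

One longest increasing subsequence is 22, 23, 27 (positions 2,3,5), of length 3; no longer one exists.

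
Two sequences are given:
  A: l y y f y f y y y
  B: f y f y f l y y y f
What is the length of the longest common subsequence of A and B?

7

Backtracking the LCS table gives one alignment: y (A3,B2) → f (A4,B3) → y (A5,B4) → f (A6,B5) → y (A7,B7) → y (A8,B8) → y (A9,B9).
So the longest common subsequence has length 7.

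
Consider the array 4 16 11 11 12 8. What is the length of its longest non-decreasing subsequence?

Scanning left to right, the best length ending at each element is: 4→1, 16→2, 11→2, 11→3, 12→4, 8→2.
So the longest non-decreasing subsequence has length 4, e.g. 4, 11, 11, 12.

4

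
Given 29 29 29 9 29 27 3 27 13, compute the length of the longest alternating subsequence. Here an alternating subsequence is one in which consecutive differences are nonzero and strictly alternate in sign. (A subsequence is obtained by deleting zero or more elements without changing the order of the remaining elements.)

Track the best alternating length ending on an up-step vs a down-step at each position: up/down = 1/1, 1/1, 1/1, 1/2, 3/1, 3/4, 1/4, 5/4, 5/6.
The maximum over both is 6; one such subsequence is 29, 9, 29, 3, 27, 13.

6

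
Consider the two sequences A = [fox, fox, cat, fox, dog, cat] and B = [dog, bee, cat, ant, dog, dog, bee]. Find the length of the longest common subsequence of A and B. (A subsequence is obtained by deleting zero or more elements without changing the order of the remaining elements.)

A longest common subsequence is cat, dog (length 2); the LCS DP confirms no longer common subsequence exists.

2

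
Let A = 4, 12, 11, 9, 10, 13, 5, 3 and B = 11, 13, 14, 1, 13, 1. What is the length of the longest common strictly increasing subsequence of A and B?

2

For each value that appears in both, track the longest common increasing run ending there.
The best achievable length is 2; one witness is 11, 13 (A-positions 3,6, B-positions 1,2).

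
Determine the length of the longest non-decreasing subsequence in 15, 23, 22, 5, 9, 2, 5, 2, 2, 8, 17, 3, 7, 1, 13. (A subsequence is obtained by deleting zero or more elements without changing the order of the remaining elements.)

One longest non-decreasing subsequence is 2, 2, 2, 3, 7, 13 (positions 6,8,9,12,13,15), of length 6; no longer one exists.

6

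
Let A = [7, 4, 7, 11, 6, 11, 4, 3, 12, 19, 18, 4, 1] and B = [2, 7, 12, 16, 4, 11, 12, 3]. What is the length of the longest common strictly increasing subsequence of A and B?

A longest common strictly increasing subsequence is 7, 11, 12 (length 3); it appears in order in both A and B, and no longer such subsequence exists.

3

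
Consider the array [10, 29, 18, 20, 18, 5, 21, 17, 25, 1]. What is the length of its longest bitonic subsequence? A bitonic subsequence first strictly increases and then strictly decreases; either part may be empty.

Let inc[i] be the LIS ending at i and dec[i] the longest strictly decreasing subsequence starting at i. inc = [1, 2, 2, 3, 2, 1, 4, 2, 5, 1], dec = [3, 5, 3, 4, 3, 2, 3, 2, 2, 1].
max_i inc[i]+dec[i]−1 = 6, with one witness 10, 29, 20, 18, 17, 1.

6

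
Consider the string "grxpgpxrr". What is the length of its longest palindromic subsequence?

Using dp[i][j] = 2 + dp[i+1][j−1] if the ends match, else max(dp[i+1][j], dp[i][j−1]):
dp[1][9] = 7. A witness is rxpgpxr at positions 2,3,4,5,6,7,9.

7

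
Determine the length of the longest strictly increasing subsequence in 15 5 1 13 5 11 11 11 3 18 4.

Let dp[i] be the longest increasing subsequence ending at position i. Then dp = [1, 1, 1, 2, 2, 3, 3, 3, 2, 4, 3].
The maximum is 4; one witness is 1, 5, 11, 18 at positions 3,5,6,10.

4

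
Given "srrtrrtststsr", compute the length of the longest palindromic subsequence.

Using dp[i][j] = 2 + dp[i+1][j−1] if the ends match, else max(dp[i+1][j], dp[i][j−1]):
dp[1][13] = 7. A witness is rststsr at positions 2,8,9,10,11,12,13.

7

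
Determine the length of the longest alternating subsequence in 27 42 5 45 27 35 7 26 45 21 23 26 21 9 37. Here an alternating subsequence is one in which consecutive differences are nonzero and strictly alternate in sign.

12

A longest alternating subsequence is 27, 42, 5, 45, 27, 35, 7, 26, 21, 23, 21, 37 (positions 1,2,3,4,5,6,7,8,10,11,13,15); its 11 consecutive differences strictly alternate in sign, and length 12 is optimal.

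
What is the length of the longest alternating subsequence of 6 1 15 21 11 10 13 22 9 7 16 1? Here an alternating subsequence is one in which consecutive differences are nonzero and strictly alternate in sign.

Track the best alternating length ending on an up-step vs a down-step at each position: up/down = 1/1, 1/2, 3/1, 3/1, 3/4, 3/4, 5/4, 5/1, 3/6, 3/6, 7/6, 1/8.
The maximum over both is 8; one such subsequence is 6, 1, 15, 11, 13, 9, 16, 1.

8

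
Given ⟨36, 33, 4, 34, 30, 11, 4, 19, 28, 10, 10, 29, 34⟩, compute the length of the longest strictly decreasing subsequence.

One longest decreasing subsequence is 36, 33, 30, 11, 4 (positions 1,2,5,6,7), of length 5; no longer one exists.

5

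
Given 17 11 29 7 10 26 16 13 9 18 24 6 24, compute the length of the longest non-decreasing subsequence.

6

One longest non-decreasing subsequence is 7, 10, 16, 18, 24, 24 (positions 4,5,7,10,11,13), of length 6; no longer one exists.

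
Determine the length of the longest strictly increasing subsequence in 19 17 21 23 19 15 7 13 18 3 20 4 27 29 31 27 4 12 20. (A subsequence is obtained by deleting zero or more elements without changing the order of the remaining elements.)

7

Let dp[i] be the longest increasing subsequence ending at position i. Then dp = [1, 1, 2, 3, 2, 1, 1, 2, 3, 1, 4, 2, 5, 6, 7, 5, 2, 3, 4].
The maximum is 7; one witness is 7, 13, 18, 20, 27, 29, 31 at positions 7,8,9,11,13,14,15.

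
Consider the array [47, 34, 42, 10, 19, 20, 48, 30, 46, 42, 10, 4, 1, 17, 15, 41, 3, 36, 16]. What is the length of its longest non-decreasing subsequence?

One longest non-decreasing subsequence is 10, 19, 20, 30, 46 (positions 4,5,6,8,9), of length 5; no longer one exists.

5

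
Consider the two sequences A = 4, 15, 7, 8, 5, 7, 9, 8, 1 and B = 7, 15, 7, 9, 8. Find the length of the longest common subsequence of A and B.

4

A longest common subsequence is 15, 7, 9, 8 (length 4); the LCS DP confirms no longer common subsequence exists.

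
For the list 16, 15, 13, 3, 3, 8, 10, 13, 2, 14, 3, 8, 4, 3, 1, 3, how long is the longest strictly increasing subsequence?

5

One longest increasing subsequence is 3, 8, 10, 13, 14 (positions 4,6,7,8,10), of length 5; no longer one exists.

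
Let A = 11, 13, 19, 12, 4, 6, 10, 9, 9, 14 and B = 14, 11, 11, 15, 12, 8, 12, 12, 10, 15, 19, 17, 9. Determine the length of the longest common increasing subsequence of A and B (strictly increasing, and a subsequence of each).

2

A longest common strictly increasing subsequence is 11, 12 (length 2); it appears in order in both A and B, and no longer such subsequence exists.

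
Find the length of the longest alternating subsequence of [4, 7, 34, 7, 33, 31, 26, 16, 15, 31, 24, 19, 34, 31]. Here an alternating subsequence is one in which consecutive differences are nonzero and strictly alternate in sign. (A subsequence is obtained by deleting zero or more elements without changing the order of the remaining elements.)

9

Track the best alternating length ending on an up-step vs a down-step at each position: up/down = 1/1, 2/1, 2/1, 2/3, 4/3, 4/5, 4/5, 4/5, 4/5, 6/5, 6/7, 6/7, 8/1, 8/9.
The maximum over both is 9; one such subsequence is 4, 34, 7, 33, 26, 31, 24, 34, 31.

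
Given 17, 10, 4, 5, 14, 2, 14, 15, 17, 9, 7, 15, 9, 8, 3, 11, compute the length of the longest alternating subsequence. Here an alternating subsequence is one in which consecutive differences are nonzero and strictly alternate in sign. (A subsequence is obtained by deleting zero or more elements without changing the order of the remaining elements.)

9

A longest alternating subsequence is 17, 4, 5, 2, 14, 9, 15, 9, 11 (positions 1,3,4,6,7,10,12,13,16); its 8 consecutive differences strictly alternate in sign, and length 9 is optimal.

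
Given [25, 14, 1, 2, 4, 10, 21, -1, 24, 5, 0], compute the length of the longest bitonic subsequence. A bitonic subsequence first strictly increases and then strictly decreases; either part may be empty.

Let inc[i] be the LIS ending at i and dec[i] the longest strictly decreasing subsequence starting at i. inc = [1, 1, 1, 2, 3, 4, 5, 1, 6, 4, 2], dec = [5, 4, 2, 2, 2, 3, 3, 1, 3, 2, 1].
max_i inc[i]+dec[i]−1 = 8, with one witness 1, 2, 4, 10, 21, 24, 5, 0.

8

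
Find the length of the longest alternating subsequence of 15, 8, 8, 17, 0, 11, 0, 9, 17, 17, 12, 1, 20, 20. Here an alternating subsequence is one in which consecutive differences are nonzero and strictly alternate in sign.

9

Track the best alternating length ending on an up-step vs a down-step at each position: up/down = 1/1, 1/2, 1/2, 3/1, 1/4, 5/4, 1/6, 7/6, 7/1, 7/1, 7/8, 7/8, 9/1, 9/1.
The maximum over both is 9; one such subsequence is 15, 8, 17, 0, 11, 0, 17, 12, 20.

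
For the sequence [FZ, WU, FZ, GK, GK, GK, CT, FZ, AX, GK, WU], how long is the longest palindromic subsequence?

Using dp[i][j] = 2 + dp[i+1][j−1] if the ends match, else max(dp[i+1][j], dp[i][j−1]):
dp[1][11] = 7. A witness is WU FZ GK GK GK FZ WU at positions 2,3,4,5,6,8,11.

7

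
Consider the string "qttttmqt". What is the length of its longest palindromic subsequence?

6

One longest palindromic subsequence is qttttq (positions 1,2,3,4,5,7); it reads the same forward and backward, and the interval DP gives dp[1][8] = 6.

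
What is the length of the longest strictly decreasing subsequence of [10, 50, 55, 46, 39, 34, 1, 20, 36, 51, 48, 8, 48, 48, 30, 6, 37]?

7

Scanning left to right, the best length ending at each element is: 10→1, 50→1, 55→1, 46→2, 39→3, 34→4, 1→5, 20→5, 36→4, 51→2, 48→3, 8→6, 48→3, 48→3, 30→5, 6→7, 37→4.
So the longest decreasing subsequence has length 7, e.g. 50, 46, 39, 34, 20, 8, 6.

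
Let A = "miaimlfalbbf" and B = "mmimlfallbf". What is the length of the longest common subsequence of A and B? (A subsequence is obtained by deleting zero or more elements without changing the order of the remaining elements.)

A longest common subsequence is mimlfalbf (length 9); the LCS DP confirms no longer common subsequence exists.

9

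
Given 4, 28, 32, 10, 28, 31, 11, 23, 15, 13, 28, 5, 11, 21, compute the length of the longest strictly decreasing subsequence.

6

One longest decreasing subsequence is 32, 28, 23, 15, 13, 5 (positions 3,5,8,9,10,12), of length 6; no longer one exists.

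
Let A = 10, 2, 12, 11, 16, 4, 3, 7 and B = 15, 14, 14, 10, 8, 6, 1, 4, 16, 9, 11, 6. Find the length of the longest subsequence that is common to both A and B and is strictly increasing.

For each value that appears in both, track the longest common increasing run ending there.
The best achievable length is 2; one witness is 10, 16 (A-positions 1,5, B-positions 4,9).

2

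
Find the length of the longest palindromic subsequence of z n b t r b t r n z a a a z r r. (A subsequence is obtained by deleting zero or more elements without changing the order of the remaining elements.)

Using dp[i][j] = 2 + dp[i+1][j−1] if the ends match, else max(dp[i+1][j], dp[i][j−1]):
dp[1][16] = 9. A witness is rrzaaazrr at positions 5,8,10,11,12,13,14,15,16.

9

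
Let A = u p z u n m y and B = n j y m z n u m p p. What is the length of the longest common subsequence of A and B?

Backtracking the LCS table gives one alignment: z (A3,B5) → u (A4,B7) → m (A6,B8).
So the longest common subsequence has length 3.

3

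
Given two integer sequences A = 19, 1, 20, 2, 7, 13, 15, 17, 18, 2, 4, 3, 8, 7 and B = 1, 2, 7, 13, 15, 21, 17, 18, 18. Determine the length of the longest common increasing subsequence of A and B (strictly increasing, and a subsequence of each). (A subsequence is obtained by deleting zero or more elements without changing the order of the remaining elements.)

7

A longest common strictly increasing subsequence is 1, 2, 7, 13, 15, 17, 18 (length 7); it appears in order in both A and B, and no longer such subsequence exists.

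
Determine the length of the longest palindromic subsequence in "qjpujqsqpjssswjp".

Using dp[i][j] = 2 + dp[i+1][j−1] if the ends match, else max(dp[i+1][j], dp[i][j−1]):
dp[1][16] = 8. A witness is pjssssjp at positions 3,5,7,11,12,13,15,16.

8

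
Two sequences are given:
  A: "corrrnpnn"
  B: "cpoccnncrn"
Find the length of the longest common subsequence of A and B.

5

A longest common subsequence is connn (length 5); the LCS DP confirms no longer common subsequence exists.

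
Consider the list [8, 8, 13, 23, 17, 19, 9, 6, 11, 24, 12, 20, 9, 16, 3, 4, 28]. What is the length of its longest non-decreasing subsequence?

7

Let dp[i] be the longest non-decreasing subsequence ending at position i. Then dp = [1, 2, 3, 4, 4, 5, 3, 1, 4, 6, 5, 6, 4, 6, 1, 2, 7].
The maximum is 7; one witness is 8, 8, 13, 17, 19, 24, 28 at positions 1,2,3,5,6,10,17.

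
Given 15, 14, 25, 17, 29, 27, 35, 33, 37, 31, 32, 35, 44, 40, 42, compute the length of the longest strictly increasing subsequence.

Let dp[i] be the longest increasing subsequence ending at position i. Then dp = [1, 1, 2, 2, 3, 3, 4, 4, 5, 4, 5, 6, 7, 7, 8].
The maximum is 8; one witness is 15, 25, 29, 31, 32, 35, 40, 42 at positions 1,3,5,10,11,12,14,15.

8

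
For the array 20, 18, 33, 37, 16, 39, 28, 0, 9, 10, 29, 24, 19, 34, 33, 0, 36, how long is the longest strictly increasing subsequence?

Let dp[i] be the longest increasing subsequence ending at position i. Then dp = [1, 1, 2, 3, 1, 4, 2, 1, 2, 3, 4, 4, 4, 5, 5, 1, 6].
The maximum is 6; one witness is 0, 9, 10, 29, 34, 36 at positions 8,9,10,11,14,17.

6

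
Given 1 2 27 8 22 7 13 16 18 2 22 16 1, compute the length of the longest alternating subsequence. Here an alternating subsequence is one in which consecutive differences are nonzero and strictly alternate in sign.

Track the best alternating length ending on an up-step vs a down-step at each position: up/down = 1/1, 2/1, 2/1, 2/3, 4/3, 2/5, 6/5, 6/5, 6/5, 2/7, 8/3, 8/9, 1/9.
The maximum over both is 9; one such subsequence is 1, 27, 8, 22, 7, 13, 2, 22, 16.

9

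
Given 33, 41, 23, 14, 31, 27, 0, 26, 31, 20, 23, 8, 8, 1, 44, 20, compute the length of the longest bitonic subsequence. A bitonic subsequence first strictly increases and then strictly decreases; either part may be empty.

Let inc[i] be the LIS ending at i and dec[i] the longest strictly decreasing subsequence starting at i. inc = [1, 2, 1, 1, 2, 2, 1, 2, 3, 2, 3, 2, 2, 2, 4, 3], dec = [7, 7, 4, 3, 6, 5, 1, 4, 4, 3, 3, 2, 2, 1, 2, 1].
max_i inc[i]+dec[i]−1 = 8, with one witness 33, 41, 31, 27, 26, 23, 8, 1.

8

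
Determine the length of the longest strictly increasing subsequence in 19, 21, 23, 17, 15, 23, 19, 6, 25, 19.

Let dp[i] be the longest increasing subsequence ending at position i. Then dp = [1, 2, 3, 1, 1, 3, 2, 1, 4, 2].
The maximum is 4; one witness is 19, 21, 23, 25 at positions 1,2,3,9.

4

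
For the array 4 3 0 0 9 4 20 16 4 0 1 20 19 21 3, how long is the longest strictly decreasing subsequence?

4

Scanning left to right, the best length ending at each element is: 4→1, 3→2, 0→3, 0→3, 9→1, 4→2, 20→1, 16→2, 4→3, 0→4, 1→4, 20→1, 19→2, 21→1, 3→4.
So the longest decreasing subsequence has length 4, e.g. 20, 16, 4, 0.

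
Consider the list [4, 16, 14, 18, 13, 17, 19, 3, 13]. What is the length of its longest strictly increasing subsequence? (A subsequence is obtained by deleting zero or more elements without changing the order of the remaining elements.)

One longest increasing subsequence is 4, 16, 18, 19 (positions 1,2,4,7), of length 4; no longer one exists.

4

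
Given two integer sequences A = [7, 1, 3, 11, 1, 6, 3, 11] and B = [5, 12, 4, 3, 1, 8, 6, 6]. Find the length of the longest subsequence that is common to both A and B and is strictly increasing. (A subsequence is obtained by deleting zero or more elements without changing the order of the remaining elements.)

A longest common strictly increasing subsequence is 3, 6 (length 2); it appears in order in both A and B, and no longer such subsequence exists.

2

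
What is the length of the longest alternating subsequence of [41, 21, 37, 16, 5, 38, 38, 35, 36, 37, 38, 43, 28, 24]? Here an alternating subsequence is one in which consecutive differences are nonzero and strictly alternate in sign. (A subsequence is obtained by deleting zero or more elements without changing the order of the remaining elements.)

8

A longest alternating subsequence is 41, 21, 37, 16, 38, 35, 36, 28 (positions 1,2,3,4,6,8,9,13); its 7 consecutive differences strictly alternate in sign, and length 8 is optimal.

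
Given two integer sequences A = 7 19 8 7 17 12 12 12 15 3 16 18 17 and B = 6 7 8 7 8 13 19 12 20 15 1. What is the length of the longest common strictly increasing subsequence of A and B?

4

For each value that appears in both, track the longest common increasing run ending there.
The best achievable length is 4; one witness is 7, 8, 12, 15 (A-positions 1,3,6,9, B-positions 2,3,8,10).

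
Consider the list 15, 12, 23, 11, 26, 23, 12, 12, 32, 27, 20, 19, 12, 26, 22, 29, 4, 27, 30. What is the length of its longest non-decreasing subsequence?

7

Let dp[i] be the longest non-decreasing subsequence ending at position i. Then dp = [1, 1, 2, 1, 3, 3, 2, 3, 4, 4, 4, 4, 4, 5, 5, 6, 1, 6, 7].
The maximum is 7; one witness is 12, 12, 12, 20, 26, 29, 30 at positions 2,7,8,11,14,16,19.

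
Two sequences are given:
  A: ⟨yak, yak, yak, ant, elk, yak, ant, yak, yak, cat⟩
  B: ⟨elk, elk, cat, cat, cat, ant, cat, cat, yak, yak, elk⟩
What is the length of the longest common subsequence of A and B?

A longest common subsequence is elk, ant, yak, yak (length 4); the LCS DP confirms no longer common subsequence exists.

4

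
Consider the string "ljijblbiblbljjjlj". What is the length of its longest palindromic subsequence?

13

One longest palindromic subsequence is ljjblbiblbjjl (positions 1,2,4,5,6,7,8,9,10,11,14,15,16); it reads the same forward and backward, and the interval DP gives dp[1][17] = 13.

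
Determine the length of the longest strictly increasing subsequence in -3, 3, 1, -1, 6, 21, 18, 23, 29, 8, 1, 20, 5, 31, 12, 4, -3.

Let dp[i] be the longest increasing subsequence ending at position i. Then dp = [1, 2, 2, 2, 3, 4, 4, 5, 6, 4, 3, 5, 4, 7, 5, 4, 1].
The maximum is 7; one witness is -3, 3, 6, 21, 23, 29, 31 at positions 1,2,5,6,8,9,14.

7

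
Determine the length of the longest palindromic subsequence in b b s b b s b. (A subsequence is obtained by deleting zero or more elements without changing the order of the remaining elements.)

Using dp[i][j] = 2 + dp[i+1][j−1] if the ends match, else max(dp[i+1][j], dp[i][j−1]):
dp[1][7] = 6. A witness is bsbbsb at positions 1,3,4,5,6,7.

6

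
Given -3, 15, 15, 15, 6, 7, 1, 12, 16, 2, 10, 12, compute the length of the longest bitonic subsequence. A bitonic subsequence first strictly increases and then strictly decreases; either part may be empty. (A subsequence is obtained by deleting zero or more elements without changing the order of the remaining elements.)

6

Let inc[i] be the LIS ending at i and dec[i] the longest strictly decreasing subsequence starting at i. inc = [1, 2, 2, 2, 2, 3, 2, 4, 5, 3, 4, 5], dec = [1, 3, 3, 3, 2, 2, 1, 2, 2, 1, 1, 1].
max_i inc[i]+dec[i]−1 = 6, with one witness -3, 6, 7, 12, 16, 12.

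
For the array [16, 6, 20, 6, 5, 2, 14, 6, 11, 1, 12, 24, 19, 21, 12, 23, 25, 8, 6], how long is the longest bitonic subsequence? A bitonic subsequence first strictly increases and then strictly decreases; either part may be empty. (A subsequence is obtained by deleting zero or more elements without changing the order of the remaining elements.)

10

One longest bitonic subsequence is 5, 6, 11, 12, 19, 21, 23, 25, 8, 6 (positions 5,8,9,11,13,14,16,17,18,19): it rises to 25 then falls. Length 10 is optimal.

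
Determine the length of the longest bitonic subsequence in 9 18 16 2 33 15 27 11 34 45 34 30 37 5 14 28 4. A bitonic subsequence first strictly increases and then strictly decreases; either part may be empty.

Let inc[i] be the LIS ending at i and dec[i] the longest strictly decreasing subsequence starting at i. inc = [1, 2, 2, 1, 3, 2, 3, 2, 4, 5, 4, 4, 5, 2, 3, 4, 2], dec = [3, 6, 5, 1, 5, 4, 4, 3, 4, 5, 4, 3, 3, 2, 2, 2, 1].
max_i inc[i]+dec[i]−1 = 9, with one witness 9, 18, 33, 34, 45, 34, 30, 28, 4.

9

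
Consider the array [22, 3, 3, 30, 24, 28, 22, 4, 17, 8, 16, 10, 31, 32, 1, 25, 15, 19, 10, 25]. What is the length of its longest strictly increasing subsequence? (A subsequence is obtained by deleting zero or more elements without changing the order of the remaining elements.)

Let dp[i] be the longest increasing subsequence ending at position i. Then dp = [1, 1, 1, 2, 2, 3, 2, 2, 3, 3, 4, 4, 5, 6, 1, 5, 5, 6, 4, 7].
The maximum is 7; one witness is 3, 4, 8, 10, 15, 19, 25 at positions 2,8,10,12,17,18,20.

7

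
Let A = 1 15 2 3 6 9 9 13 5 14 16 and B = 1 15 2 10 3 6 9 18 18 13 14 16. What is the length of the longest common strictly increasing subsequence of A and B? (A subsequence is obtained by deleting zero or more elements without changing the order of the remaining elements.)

For each value that appears in both, track the longest common increasing run ending there.
The best achievable length is 8; one witness is 1, 2, 3, 6, 9, 13, 14, 16 (A-positions 1,3,4,5,6,8,10,11, B-positions 1,3,5,6,7,10,11,12).

8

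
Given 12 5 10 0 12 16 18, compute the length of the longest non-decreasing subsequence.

5

Let dp[i] be the longest non-decreasing subsequence ending at position i. Then dp = [1, 1, 2, 1, 3, 4, 5].
The maximum is 5; one witness is 5, 10, 12, 16, 18 at positions 2,3,5,6,7.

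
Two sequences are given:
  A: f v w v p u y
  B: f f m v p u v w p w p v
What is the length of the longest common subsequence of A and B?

Backtracking the LCS table gives one alignment: f (A1,B2) → v (A2,B7) → w (A3,B10) → v (A4,B12).
So the longest common subsequence has length 4.

4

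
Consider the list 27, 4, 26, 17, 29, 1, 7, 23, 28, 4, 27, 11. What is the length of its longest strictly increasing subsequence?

One longest increasing subsequence is 4, 17, 23, 28 (positions 2,4,8,9), of length 4; no longer one exists.

4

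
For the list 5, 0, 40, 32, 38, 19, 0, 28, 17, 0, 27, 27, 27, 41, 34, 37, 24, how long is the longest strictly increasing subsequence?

5

One longest increasing subsequence is 5, 19, 28, 34, 37 (positions 1,6,8,15,16), of length 5; no longer one exists.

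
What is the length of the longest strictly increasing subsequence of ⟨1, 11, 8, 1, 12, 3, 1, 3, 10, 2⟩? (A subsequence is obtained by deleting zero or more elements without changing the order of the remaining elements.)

Let dp[i] be the longest increasing subsequence ending at position i. Then dp = [1, 2, 2, 1, 3, 2, 1, 2, 3, 2].
The maximum is 3; one witness is 1, 11, 12 at positions 1,2,5.

3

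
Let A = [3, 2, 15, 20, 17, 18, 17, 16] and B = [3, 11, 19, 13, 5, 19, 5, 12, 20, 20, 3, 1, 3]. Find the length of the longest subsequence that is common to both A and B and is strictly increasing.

A longest common strictly increasing subsequence is 3, 20 (length 2); it appears in order in both A and B, and no longer such subsequence exists.

2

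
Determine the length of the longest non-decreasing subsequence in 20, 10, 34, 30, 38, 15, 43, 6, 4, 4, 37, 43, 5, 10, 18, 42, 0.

Let dp[i] be the longest non-decreasing subsequence ending at position i. Then dp = [1, 1, 2, 2, 3, 2, 4, 1, 1, 2, 3, 5, 3, 4, 5, 6, 1].
The maximum is 6; one witness is 4, 4, 5, 10, 18, 42 at positions 9,10,13,14,15,16.

6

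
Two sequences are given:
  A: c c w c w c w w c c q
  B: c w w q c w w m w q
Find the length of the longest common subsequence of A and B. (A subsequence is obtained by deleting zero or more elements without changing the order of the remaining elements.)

7

A longest common subsequence is cwcwwwq (length 7); the LCS DP confirms no longer common subsequence exists.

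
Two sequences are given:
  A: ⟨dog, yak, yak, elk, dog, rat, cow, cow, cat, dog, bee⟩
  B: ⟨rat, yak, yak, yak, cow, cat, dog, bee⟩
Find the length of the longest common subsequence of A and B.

6

Backtracking the LCS table gives one alignment: yak (A2,B3) → yak (A3,B4) → cow (A8,B5) → cat (A9,B6) → dog (A10,B7) → bee (A11,B8).
So the longest common subsequence has length 6.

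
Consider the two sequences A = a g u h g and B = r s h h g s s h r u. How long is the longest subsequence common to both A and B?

2

A longest common subsequence is gu (length 2); the LCS DP confirms no longer common subsequence exists.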